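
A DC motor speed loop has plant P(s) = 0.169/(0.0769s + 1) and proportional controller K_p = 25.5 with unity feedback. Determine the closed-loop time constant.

τ = 0.0145 s

Closed loop: T(s) = K_p·P/(1+K_p·P) = 4.309/(0.0769s + 1 + 4.309), with pole at s = −(1 + 4.309)/0.0769 = −69.04.
Closed-loop time constant τ = 1/69.04 = 0.0145 s.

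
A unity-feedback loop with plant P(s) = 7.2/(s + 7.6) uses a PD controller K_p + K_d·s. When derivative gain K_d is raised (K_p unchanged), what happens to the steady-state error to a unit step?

K_d affects only the transient (the s-coefficient); the DC loop gain, and hence e_ss, depends only on K_p.

unchanged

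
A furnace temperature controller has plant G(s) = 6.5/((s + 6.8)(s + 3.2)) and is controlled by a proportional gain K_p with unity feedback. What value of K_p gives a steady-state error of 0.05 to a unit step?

K_p = 63.6

For a type-0 loop with proportional control, e_ss = 1/(1 + K_p·G(0)).
G(0) = 0.2987. Require 1/(1 + K_p·0.2987) = 0.05, so 1 + 0.2987·K_p = 20.
K_p = (20 − 1)/0.2987 = 63.6.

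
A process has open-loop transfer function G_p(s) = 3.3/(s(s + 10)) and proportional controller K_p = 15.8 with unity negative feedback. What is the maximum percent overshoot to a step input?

4.9%

Closed-loop characteristic equation: s² + 10s + 52.14 = 0, so ω_n = 7.221 rad/s and ζ = 10/(2·7.221) = 0.6924.
%OS = 100·exp(−πζ/√(1−ζ²)) = 100·exp(−π·0.6924/√0.5205) = 4.9%.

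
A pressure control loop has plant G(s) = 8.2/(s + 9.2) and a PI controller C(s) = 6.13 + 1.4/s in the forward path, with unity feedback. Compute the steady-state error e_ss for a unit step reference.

0

The open loop C(s)G(s) has a pole at the origin (type 1), so the static position error constant is infinite and e_ss = 1/(1+∞) = 0.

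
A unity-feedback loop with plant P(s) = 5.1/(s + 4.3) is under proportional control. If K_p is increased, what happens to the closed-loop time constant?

decrease

Closed-loop pole is at s = −(4.3+K_p·5.1); larger K_p moves it further left, so τ = 1/(4.3+K_p·5.1) decreases.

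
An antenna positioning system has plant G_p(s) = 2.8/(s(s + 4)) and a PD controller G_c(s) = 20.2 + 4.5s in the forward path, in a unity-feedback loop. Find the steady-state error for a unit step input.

The open loop G_c(s)G_p(s) has a pole at the origin (type 1), so the static position error constant is infinite and e_ss = 1/(1+∞) = 0.

0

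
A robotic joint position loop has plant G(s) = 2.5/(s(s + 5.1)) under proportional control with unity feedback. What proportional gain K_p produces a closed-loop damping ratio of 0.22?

K_p = 53.7

Closed-loop characteristic equation: s² + 5.1s + K_p·2.5 = 0.
So ω_n = √(2.5K_p) and 2ζω_n = 5.1, giving ζ = 5.1/(2√(2.5K_p)).
Setting ζ = 0.22: √(2.5K_p) = 5.1/(2·0.22) = 11.59, so K_p = 134.3/2.5 = 53.7.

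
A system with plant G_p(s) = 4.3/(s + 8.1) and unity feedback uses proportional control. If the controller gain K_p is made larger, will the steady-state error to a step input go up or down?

e_ss = 1/(1 + K_p·G_p(0)); a larger K_p raises the denominator, so e_ss decreases.

decrease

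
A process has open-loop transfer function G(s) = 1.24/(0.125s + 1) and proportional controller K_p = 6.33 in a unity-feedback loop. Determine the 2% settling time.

Closed loop: T(s) = K_p·G/(1+K_p·G) = 7.849/(0.125s + 1 + 7.849), with pole at s = −(1 + 7.849)/0.125 = −70.79.
τ = 1/70.79 = 0.01413 s, so 2% settling time ≈ 4τ = 0.0565 s.

T_s ≈ 0.0565 s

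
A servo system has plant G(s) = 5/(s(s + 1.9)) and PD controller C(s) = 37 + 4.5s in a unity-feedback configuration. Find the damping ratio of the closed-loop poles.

ζ = 0.897

Forward path: (37 + 4.5s)·5/(s(s+1.9)). The closed-loop characteristic equation is s² + (1.9 + 5·4.5)s + 5·37 = 0.
That is s² + 24.4s + 185 = 0, so ω_n = 13.6 rad/s and ζ = 24.4/(2·13.6) = 0.897.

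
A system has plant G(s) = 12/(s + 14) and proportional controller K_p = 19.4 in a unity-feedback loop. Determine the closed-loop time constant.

Closed-loop transfer function: T(s) = K_p·G(s)/(1 + K_p·G(s)) = 232.8/(s + 14 + 232.8) = 232.8/(s + 246.8).
Time constant τ = 1/246.8 = 0.00405 s.

τ = 0.00405 s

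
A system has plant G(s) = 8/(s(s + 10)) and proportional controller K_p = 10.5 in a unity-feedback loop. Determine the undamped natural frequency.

1 + K_p·G(s) = 0 gives s² + 10s + 84 = 0.
So ω_n² = 84 ⇒ ω_n = 9.165 rad/s, and ζ = 10/(2ω_n) = 0.546.

ω_n = 9.17 rad/s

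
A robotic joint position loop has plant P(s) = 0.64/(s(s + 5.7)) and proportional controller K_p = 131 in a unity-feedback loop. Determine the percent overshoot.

35.7%

From 1 + K_pP(s) = 0: s² + 5.7s + 83.84 = 0 ⇒ ω_n = 9.156, ζ = 0.3113.
%OS = 100·exp(−πζ/√(1−ζ²)) = 100·exp(−π·0.3113/√0.9031) = 35.7%.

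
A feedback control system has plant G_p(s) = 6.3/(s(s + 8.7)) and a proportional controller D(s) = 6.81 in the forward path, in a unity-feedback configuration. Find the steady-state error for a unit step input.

The open loop D(s)G_p(s) has a pole at the origin (type 1), so the static position error constant is infinite and e_ss = 1/(1+∞) = 0.

0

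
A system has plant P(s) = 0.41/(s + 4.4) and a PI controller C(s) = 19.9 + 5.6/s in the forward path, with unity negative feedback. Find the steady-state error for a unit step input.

0

The open loop C(s)P(s) has a pole at the origin (type 1), so the static position error constant is infinite and e_ss = 1/(1+∞) = 0.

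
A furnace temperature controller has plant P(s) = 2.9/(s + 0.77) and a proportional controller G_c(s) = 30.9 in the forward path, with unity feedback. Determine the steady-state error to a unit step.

0.00852

The loop is type 0. Static position error constant K_pos = G_c(0)·P(0) = 30.9·3.766 = 116.4.
Steady-state error to a unit step: e_ss = 1/(1+K_pos) = 1/117.4 = 0.00852.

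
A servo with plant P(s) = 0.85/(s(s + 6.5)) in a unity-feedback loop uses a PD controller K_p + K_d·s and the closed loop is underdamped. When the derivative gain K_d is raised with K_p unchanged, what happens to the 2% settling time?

decrease

Characteristic equation s² + (6.5 + 0.85K_d)s + 0.85K_p = 0: raising K_d increases ζω_n = (6.5+0.85K_d)/2 while the loop stays underdamped, so T_s ≈ 4/(ζω_n) decreases.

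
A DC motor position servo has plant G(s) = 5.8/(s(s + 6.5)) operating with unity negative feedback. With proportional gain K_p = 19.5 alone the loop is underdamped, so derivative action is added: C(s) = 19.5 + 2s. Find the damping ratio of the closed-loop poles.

Forward path: (19.5 + 2s)·5.8/(s(s+6.5)). The closed-loop characteristic equation is s² + (6.5 + 5.8·2)s + 5.8·19.5 = 0.
That is s² + 18.1s + 113.1 = 0, so ω_n = 10.63 rad/s and ζ = 18.1/(2·10.63) = 0.851.

ζ = 0.851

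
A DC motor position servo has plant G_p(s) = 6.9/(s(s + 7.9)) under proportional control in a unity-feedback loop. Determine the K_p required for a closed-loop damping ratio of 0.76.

K_p = 3.91

Closed-loop characteristic equation: s² + 7.9s + K_p·6.9 = 0.
So ω_n = √(6.9K_p) and 2ζω_n = 7.9, giving ζ = 7.9/(2√(6.9K_p)).
Setting ζ = 0.76: √(6.9K_p) = 7.9/(2·0.76) = 5.197, so K_p = 27.01/6.9 = 3.91.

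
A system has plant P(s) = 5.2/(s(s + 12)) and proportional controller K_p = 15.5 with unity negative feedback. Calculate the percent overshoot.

The closed-loop denominator s² + 12s + 80.6 gives ω_n = √80.6 = 8.978 and ζ = 12/(2ω_n) = 0.6683.
%OS = 100·exp(−πζ/√(1−ζ²)) = 100·exp(−π·0.6683/√0.5533) = 5.95%.

5.95%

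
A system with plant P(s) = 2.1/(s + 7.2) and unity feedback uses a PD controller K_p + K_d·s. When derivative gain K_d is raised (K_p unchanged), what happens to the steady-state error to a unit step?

At s = 0 the derivative term contributes nothing: C(0) = K_p regardless of K_d, so K_pos = K_p·P(0) and e_ss are unchanged.

unchanged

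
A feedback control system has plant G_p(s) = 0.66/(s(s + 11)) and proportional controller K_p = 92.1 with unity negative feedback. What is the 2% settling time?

The closed-loop denominator s² + 11s + 60.79 gives ω_n = √60.79 = 7.797 and ζ = 11/(2ω_n) = 0.7054.
2% settling time T_s ≈ 4/(ζω_n) = 4/5.5 = 0.727 s.

T_s ≈ 0.727 s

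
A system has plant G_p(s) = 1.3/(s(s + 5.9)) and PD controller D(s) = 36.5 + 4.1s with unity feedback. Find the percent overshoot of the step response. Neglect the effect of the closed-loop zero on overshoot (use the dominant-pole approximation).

Forward path: (36.5 + 4.1s)·1.3/(s(s+5.9)). The closed-loop characteristic equation is s² + (5.9 + 1.3·4.1)s + 1.3·36.5 = 0.
That is s² + 11.23s + 47.45 = 0, so ω_n = 6.888 rad/s and ζ = 11.23/(2·6.888) = 0.8151.
%OS = 100·exp(−πζ/√(1−ζ²)) = 1.2%.

1.2%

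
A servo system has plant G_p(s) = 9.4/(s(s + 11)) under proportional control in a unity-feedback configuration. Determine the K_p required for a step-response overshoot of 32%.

K_p = 27.7

From %OS = 100·exp(−πζ/√(1−ζ²)) = 32%, ζ = −ln(0.32)/√(π²+ln²(0.32)) = 0.341.
Characteristic equation s² + 11s + 9.4K_p = 0 gives ζ = 11/(2√(9.4K_p)).
Setting ζ = 0.341: √(9.4K_p) = 11/(2·0.341) = 16.13, so K_p = 260.2/9.4 = 27.7.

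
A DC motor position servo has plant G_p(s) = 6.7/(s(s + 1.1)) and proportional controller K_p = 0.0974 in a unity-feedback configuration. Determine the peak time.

From 1 + K_pG_p(s) = 0: s² + 1.1s + 0.6526 = 0 ⇒ ω_n = 0.8078, ζ = 0.6808.
Damped frequency ω_d = ω_n√(1−ζ²) = 0.5917 rad/s, so peak time T_p = π/ω_d = 5.31 s.

T_p = 5.31 s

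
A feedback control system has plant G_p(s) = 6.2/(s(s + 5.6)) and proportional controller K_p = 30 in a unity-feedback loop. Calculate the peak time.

Closed-loop characteristic equation: s² + 5.6s + 186 = 0, so ω_n = 13.64 rad/s and ζ = 5.6/(2·13.64) = 0.2053.
Damped frequency ω_d = ω_n√(1−ζ²) = 13.35 rad/s, so peak time T_p = π/ω_d = 0.235 s.

T_p = 0.235 s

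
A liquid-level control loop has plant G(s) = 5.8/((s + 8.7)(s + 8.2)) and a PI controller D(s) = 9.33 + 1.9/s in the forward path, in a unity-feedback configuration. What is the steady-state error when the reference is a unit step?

0

The open loop D(s)G(s) has a pole at the origin (type 1), so the static position error constant is infinite and e_ss = 1/(1+∞) = 0.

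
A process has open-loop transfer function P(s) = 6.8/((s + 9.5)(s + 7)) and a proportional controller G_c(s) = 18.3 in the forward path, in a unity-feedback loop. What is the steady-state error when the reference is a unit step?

0.348

The loop is type 0. Static position error constant K_pos = G_c(0)·P(0) = 18.3·0.1023 = 1.871.
Steady-state error to a unit step: e_ss = 1/(1+K_pos) = 1/2.871 = 0.348.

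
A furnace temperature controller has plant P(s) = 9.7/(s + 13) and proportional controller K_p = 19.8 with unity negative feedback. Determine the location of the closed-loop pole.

s = -205.1

Closed-loop transfer function: T(s) = K_p·P(s)/(1 + K_p·P(s)) = 192.1/(s + 13 + 192.1) = 192.1/(s + 205.1).
The closed-loop pole is at s = −205.1.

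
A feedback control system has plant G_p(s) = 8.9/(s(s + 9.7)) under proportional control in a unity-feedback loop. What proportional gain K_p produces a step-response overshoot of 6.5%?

K_p = 6.13

From %OS = 100·exp(−πζ/√(1−ζ²)) = 6.5%, ζ = −ln(0.065)/√(π²+ln²(0.065)) = 0.6564.
Characteristic equation s² + 9.7s + 8.9K_p = 0 gives ζ = 9.7/(2√(8.9K_p)).
Setting ζ = 0.6564: √(8.9K_p) = 9.7/(2·0.6564) = 7.389, so K_p = 54.6/8.9 = 6.13.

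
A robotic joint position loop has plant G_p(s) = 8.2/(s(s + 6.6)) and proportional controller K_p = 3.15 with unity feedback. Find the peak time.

T_p = 0.813 s

From 1 + K_pG_p(s) = 0: s² + 6.6s + 25.83 = 0 ⇒ ω_n = 5.082, ζ = 0.6493.
Damped frequency ω_d = ω_n√(1−ζ²) = 3.865 rad/s, so peak time T_p = π/ω_d = 0.813 s.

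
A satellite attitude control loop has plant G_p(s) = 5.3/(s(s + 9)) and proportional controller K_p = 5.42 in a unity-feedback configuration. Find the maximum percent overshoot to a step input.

0.778%

From 1 + K_pG_p(s) = 0: s² + 9s + 28.73 = 0 ⇒ ω_n = 5.36, ζ = 0.8396.
%OS = 100·exp(−πζ/√(1−ζ²)) = 100·exp(−π·0.8396/√0.2951) = 0.778%.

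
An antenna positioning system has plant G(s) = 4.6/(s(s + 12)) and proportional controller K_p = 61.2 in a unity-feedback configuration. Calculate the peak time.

From 1 + K_pG(s) = 0: s² + 12s + 281.5 = 0 ⇒ ω_n = 16.78, ζ = 0.3576.
Damped frequency ω_d = ω_n√(1−ζ²) = 15.67 rad/s, so peak time T_p = π/ω_d = 0.2 s.

T_p = 0.2 s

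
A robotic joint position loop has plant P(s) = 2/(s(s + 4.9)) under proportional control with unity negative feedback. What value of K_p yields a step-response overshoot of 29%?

From %OS = 100·exp(−πζ/√(1−ζ²)) = 29%, ζ = −ln(0.29)/√(π²+ln²(0.29)) = 0.3666.
Characteristic equation s² + 4.9s + 2K_p = 0 gives ζ = 4.9/(2√(2K_p)).
Setting ζ = 0.3666: √(2K_p) = 4.9/(2·0.3666) = 6.683, so K_p = 44.66/2 = 22.3.

K_p = 22.3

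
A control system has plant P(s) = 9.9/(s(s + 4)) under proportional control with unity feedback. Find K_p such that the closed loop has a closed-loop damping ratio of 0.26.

K_p = 5.98

Closed-loop characteristic equation: s² + 4s + K_p·9.9 = 0.
So ω_n = √(9.9K_p) and 2ζω_n = 4, giving ζ = 4/(2√(9.9K_p)).
Setting ζ = 0.26: √(9.9K_p) = 4/(2·0.26) = 7.692, so K_p = 59.17/9.9 = 5.98.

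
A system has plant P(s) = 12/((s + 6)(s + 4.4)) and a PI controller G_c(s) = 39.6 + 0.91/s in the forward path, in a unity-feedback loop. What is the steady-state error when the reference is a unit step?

The open loop G_c(s)P(s) has a pole at the origin (type 1), so the static position error constant is infinite and e_ss = 1/(1+∞) = 0.

0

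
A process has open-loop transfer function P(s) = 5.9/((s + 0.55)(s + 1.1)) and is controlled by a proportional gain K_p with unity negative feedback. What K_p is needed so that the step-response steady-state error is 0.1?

K_p = 0.923

For a type-0 loop with proportional control, e_ss = 1/(1 + K_p·P(0)).
P(0) = 9.752. Require 1/(1 + K_p·9.752) = 0.1, so 1 + 9.752·K_p = 10.
K_p = (10 − 1)/9.752 = 0.923.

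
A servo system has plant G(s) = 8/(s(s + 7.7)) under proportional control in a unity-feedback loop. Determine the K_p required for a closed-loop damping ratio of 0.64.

K_p = 4.52

Closed-loop characteristic equation: s² + 7.7s + K_p·8 = 0.
So ω_n = √(8K_p) and 2ζω_n = 7.7, giving ζ = 7.7/(2√(8K_p)).
Setting ζ = 0.64: √(8K_p) = 7.7/(2·0.64) = 6.016, so K_p = 36.19/8 = 4.52.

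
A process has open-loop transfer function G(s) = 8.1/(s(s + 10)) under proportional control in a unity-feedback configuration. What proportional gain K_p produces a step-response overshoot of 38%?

From %OS = 100·exp(−πζ/√(1−ζ²)) = 38%, ζ = −ln(0.38)/√(π²+ln²(0.38)) = 0.2943.
Characteristic equation s² + 10s + 8.1K_p = 0 gives ζ = 10/(2√(8.1K_p)).
Setting ζ = 0.2943: √(8.1K_p) = 10/(2·0.2943) = 16.99, so K_p = 288.5/8.1 = 35.6.

K_p = 35.6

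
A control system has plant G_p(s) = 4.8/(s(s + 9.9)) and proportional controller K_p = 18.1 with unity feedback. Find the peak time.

T_p = 0.398 s

The closed-loop denominator s² + 9.9s + 86.88 gives ω_n = √86.88 = 9.321 and ζ = 9.9/(2ω_n) = 0.5311.
Damped frequency ω_d = ω_n√(1−ζ²) = 7.898 rad/s, so peak time T_p = π/ω_d = 0.398 s.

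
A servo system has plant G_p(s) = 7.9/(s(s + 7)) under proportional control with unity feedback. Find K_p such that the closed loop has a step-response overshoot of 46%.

From %OS = 100·exp(−πζ/√(1−ζ²)) = 46%, ζ = −ln(0.46)/√(π²+ln²(0.46)) = 0.24.
Characteristic equation s² + 7s + 7.9K_p = 0 gives ζ = 7/(2√(7.9K_p)).
Setting ζ = 0.24: √(7.9K_p) = 7/(2·0.24) = 14.59, so K_p = 212.8/7.9 = 26.9.

K_p = 26.9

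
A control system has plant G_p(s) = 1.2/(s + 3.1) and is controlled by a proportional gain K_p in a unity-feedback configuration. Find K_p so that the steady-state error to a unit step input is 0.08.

K_p = 29.7

For a type-0 loop with proportional control, e_ss = 1/(1 + K_p·G_p(0)).
G_p(0) = 0.3871. Require 1/(1 + K_p·0.3871) = 0.08, so 1 + 0.3871·K_p = 12.5.
K_p = (12.5 − 1)/0.3871 = 29.7.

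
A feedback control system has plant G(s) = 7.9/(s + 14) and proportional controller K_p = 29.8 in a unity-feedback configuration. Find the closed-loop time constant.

τ = 0.00401 s

Closed-loop transfer function: T(s) = K_p·G(s)/(1 + K_p·G(s)) = 235.4/(s + 14 + 235.4) = 235.4/(s + 249.4).
Time constant τ = 1/249.4 = 0.00401 s.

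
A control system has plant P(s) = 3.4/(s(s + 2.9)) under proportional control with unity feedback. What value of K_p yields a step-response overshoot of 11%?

From %OS = 100·exp(−πζ/√(1−ζ²)) = 11%, ζ = −ln(0.11)/√(π²+ln²(0.11)) = 0.5749.
Characteristic equation s² + 2.9s + 3.4K_p = 0 gives ζ = 2.9/(2√(3.4K_p)).
Setting ζ = 0.5749: √(3.4K_p) = 2.9/(2·0.5749) = 2.522, so K_p = 6.362/3.4 = 1.87.

K_p = 1.87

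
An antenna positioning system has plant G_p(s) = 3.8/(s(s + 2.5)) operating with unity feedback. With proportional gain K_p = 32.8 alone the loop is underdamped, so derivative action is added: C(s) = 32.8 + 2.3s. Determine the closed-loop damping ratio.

Forward path: (32.8 + 2.3s)·3.8/(s(s+2.5)). The closed-loop characteristic equation is s² + (2.5 + 3.8·2.3)s + 3.8·32.8 = 0.
That is s² + 11.24s + 124.6 = 0, so ω_n = 11.16 rad/s and ζ = 11.24/(2·11.16) = 0.5034.

ζ = 0.503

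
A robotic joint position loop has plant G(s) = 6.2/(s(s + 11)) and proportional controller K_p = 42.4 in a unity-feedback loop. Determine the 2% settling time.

T_s ≈ 0.727 s

From 1 + K_pG(s) = 0: s² + 11s + 262.9 = 0 ⇒ ω_n = 16.21, ζ = 0.3392.
2% settling time T_s ≈ 4/(ζω_n) = 4/5.5 = 0.727 s.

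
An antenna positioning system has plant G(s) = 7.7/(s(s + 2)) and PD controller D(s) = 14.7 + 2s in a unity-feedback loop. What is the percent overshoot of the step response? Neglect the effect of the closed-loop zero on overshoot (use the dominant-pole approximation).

1.15%

Forward path: (14.7 + 2s)·7.7/(s(s+2)). The closed-loop characteristic equation is s² + (2 + 7.7·2)s + 7.7·14.7 = 0.
That is s² + 17.4s + 113.2 = 0, so ω_n = 10.64 rad/s and ζ = 17.4/(2·10.64) = 0.8177.
%OS = 100·exp(−πζ/√(1−ζ²)) = 1.15%.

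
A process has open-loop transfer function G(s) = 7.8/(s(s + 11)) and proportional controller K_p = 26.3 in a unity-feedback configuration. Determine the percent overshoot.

The closed-loop denominator s² + 11s + 205.1 gives ω_n = √205.1 = 14.32 and ζ = 11/(2ω_n) = 0.384.
%OS = 100·exp(−πζ/√(1−ζ²)) = 100·exp(−π·0.384/√0.8525) = 27.1%.

27.1%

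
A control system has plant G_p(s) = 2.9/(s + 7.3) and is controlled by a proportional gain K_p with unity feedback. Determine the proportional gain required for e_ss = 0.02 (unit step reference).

K_p = 123

For a type-0 loop with proportional control, e_ss = 1/(1 + K_p·G_p(0)).
G_p(0) = 0.3973. Require 1/(1 + K_p·0.3973) = 0.02, so 1 + 0.3973·K_p = 50.
K_p = (50 − 1)/0.3973 = 123.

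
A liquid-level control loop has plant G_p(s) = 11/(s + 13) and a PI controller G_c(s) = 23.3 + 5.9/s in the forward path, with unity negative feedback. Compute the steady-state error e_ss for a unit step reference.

0

The open loop G_c(s)G_p(s) has a pole at the origin (type 1), so the static position error constant is infinite and e_ss = 1/(1+∞) = 0.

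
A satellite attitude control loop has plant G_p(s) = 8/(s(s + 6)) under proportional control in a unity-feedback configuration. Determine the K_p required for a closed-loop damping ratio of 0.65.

K_p = 2.66

Closed-loop characteristic equation: s² + 6s + K_p·8 = 0.
So ω_n = √(8K_p) and 2ζω_n = 6, giving ζ = 6/(2√(8K_p)).
Setting ζ = 0.65: √(8K_p) = 6/(2·0.65) = 4.615, so K_p = 21.3/8 = 2.66.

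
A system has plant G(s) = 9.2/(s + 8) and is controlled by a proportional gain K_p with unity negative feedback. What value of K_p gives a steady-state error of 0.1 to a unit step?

For a type-0 loop with proportional control, e_ss = 1/(1 + K_p·G(0)).
G(0) = 1.15. Require 1/(1 + K_p·1.15) = 0.1, so 1 + 1.15·K_p = 10.
K_p = (10 − 1)/1.15 = 7.83.

K_p = 7.83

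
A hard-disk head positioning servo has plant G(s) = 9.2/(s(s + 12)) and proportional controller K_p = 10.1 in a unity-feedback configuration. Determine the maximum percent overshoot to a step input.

From 1 + K_pG(s) = 0: s² + 12s + 92.92 = 0 ⇒ ω_n = 9.64, ζ = 0.6224.
%OS = 100·exp(−πζ/√(1−ζ²)) = 100·exp(−π·0.6224/√0.6126) = 8.22%.

8.22%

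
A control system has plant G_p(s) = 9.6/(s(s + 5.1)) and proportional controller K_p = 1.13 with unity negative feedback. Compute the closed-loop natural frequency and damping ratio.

1 + K_p·G_p(s) = 0 gives s² + 5.1s + 10.85 = 0.
Matching s² + 2ζω_n s + ω_n²: ω_n = √10.85 = 3.294 rad/s and 2ζω_n = 5.1, so ζ = 5.1/(2·3.294) = 0.774.

ω_n = 3.29 rad/s, ζ = 0.774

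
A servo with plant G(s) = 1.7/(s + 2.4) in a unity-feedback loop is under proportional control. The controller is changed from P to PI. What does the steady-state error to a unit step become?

The integrator makes K_pos = lim_{s→0} C(s)G(s) infinite, so e_ss = 1/(1+K_pos) = 0.

0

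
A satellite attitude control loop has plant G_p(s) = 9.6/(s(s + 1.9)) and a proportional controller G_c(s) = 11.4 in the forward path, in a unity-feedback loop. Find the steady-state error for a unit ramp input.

0.0174

The loop has one pole at the origin (type 1). Velocity error constant K_v = lim_{s→0} s·G_c(s)G_p(s) = 11.4·9.6/1.9 = 57.6.
Steady-state error to a unit ramp: e_ss = 1/K_v = 0.0174.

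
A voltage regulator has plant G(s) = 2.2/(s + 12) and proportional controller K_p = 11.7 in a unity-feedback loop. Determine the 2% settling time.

Closed-loop transfer function: T(s) = K_p·G(s)/(1 + K_p·G(s)) = 25.74/(s + 12 + 25.74) = 25.74/(s + 37.74).
Time constant τ = 1/37.74 = 0.0265 s, so the 2% settling time is about 4τ = 0.106 s.

T_s ≈ 0.106 s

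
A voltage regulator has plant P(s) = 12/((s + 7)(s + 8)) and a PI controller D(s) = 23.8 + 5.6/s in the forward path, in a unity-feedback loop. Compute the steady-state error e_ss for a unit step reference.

The open loop D(s)P(s) has a pole at the origin (type 1), so the static position error constant is infinite and e_ss = 1/(1+∞) = 0.

0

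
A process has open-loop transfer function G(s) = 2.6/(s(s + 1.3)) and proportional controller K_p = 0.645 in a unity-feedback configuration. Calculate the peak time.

From 1 + K_pG(s) = 0: s² + 1.3s + 1.677 = 0 ⇒ ω_n = 1.295, ζ = 0.5019.
Damped frequency ω_d = ω_n√(1−ζ²) = 1.12 rad/s, so peak time T_p = π/ω_d = 2.8 s.

T_p = 2.8 s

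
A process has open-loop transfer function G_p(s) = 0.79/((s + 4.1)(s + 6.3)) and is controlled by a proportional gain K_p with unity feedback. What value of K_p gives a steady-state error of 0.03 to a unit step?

Steady-state error for a unit step on this type-0 loop is 1/(1 + K_p·G_p(0)).
G_p(0) = 0.03058. Require 1/(1 + K_p·0.03058) = 0.03, so 1 + 0.03058·K_p = 33.33.
K_p = (33.33 − 1)/0.03058 = 1060.

K_p = 1060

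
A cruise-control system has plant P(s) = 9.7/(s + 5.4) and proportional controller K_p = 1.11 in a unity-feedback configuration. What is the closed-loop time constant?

Closed-loop transfer function: T(s) = K_p·P(s)/(1 + K_p·P(s)) = 10.77/(s + 5.4 + 10.77) = 10.77/(s + 16.17).
Time constant τ = 1/16.17 = 0.0619 s.

τ = 0.0619 s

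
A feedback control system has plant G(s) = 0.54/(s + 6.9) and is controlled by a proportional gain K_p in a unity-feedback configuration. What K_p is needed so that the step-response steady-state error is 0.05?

K_p = 243

Steady-state error for a unit step on this type-0 loop is 1/(1 + K_p·G(0)).
G(0) = 0.07826. Require 1/(1 + K_p·0.07826) = 0.05, so 1 + 0.07826·K_p = 20.
K_p = (20 − 1)/0.07826 = 243.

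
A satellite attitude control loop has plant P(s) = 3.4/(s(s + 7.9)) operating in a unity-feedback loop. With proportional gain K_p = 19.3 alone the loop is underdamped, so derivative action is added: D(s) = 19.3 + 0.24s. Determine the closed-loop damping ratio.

ζ = 0.538

Forward path: (19.3 + 0.24s)·3.4/(s(s+7.9)). The closed-loop characteristic equation is s² + (7.9 + 3.4·0.24)s + 3.4·19.3 = 0.
That is s² + 8.716s + 65.62 = 0, so ω_n = 8.101 rad/s and ζ = 8.716/(2·8.101) = 0.538.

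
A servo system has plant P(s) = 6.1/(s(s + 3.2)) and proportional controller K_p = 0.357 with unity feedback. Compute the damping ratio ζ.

ζ = 1.08

1 + K_p·P(s) = 0 gives s² + 3.2s + 2.178 = 0.
Matching s² + 2ζω_n s + ω_n²: ω_n = √2.178 = 1.476 rad/s and 2ζω_n = 3.2, so ζ = 3.2/(2·1.476) = 1.08.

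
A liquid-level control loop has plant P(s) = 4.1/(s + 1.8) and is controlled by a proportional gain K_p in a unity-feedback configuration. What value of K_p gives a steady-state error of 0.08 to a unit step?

K_p = 5.05

For a type-0 loop with proportional control, e_ss = 1/(1 + K_p·P(0)).
P(0) = 2.278. Require 1/(1 + K_p·2.278) = 0.08, so 1 + 2.278·K_p = 12.5.
K_p = (12.5 − 1)/2.278 = 5.05.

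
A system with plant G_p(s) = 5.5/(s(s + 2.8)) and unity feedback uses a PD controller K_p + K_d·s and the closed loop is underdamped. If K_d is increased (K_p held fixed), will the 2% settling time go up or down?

decrease

Characteristic equation s² + (2.8 + 5.5K_d)s + 5.5K_p = 0: raising K_d increases ζω_n = (2.8+5.5K_d)/2 while the loop stays underdamped, so T_s ≈ 4/(ζω_n) decreases.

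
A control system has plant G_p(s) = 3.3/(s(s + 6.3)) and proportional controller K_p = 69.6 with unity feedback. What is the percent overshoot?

From 1 + K_pG_p(s) = 0: s² + 6.3s + 229.7 = 0 ⇒ ω_n = 15.16, ζ = 0.2078.
%OS = 100·exp(−πζ/√(1−ζ²)) = 100·exp(−π·0.2078/√0.9568) = 51.3%.

51.3%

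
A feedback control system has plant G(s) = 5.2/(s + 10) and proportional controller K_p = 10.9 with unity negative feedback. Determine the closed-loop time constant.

Closed-loop transfer function: T(s) = K_p·G(s)/(1 + K_p·G(s)) = 56.68/(s + 10 + 56.68) = 56.68/(s + 66.68).
Time constant τ = 1/66.68 = 0.015 s.

τ = 0.015 s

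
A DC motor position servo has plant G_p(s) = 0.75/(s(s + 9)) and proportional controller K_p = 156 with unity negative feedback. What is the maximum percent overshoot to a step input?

The closed-loop denominator s² + 9s + 117 gives ω_n = √117 = 10.82 and ζ = 9/(2ω_n) = 0.416.
%OS = 100·exp(−πζ/√(1−ζ²)) = 100·exp(−π·0.416/√0.8269) = 23.8%.

23.8%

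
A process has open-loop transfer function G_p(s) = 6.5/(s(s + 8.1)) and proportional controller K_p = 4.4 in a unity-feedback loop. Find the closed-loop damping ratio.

1 + K_p·G_p(s) = 0 gives s² + 8.1s + 28.6 = 0.
Matching s² + 2ζω_n s + ω_n²: ω_n = √28.6 = 5.348 rad/s and 2ζω_n = 8.1, so ζ = 8.1/(2·5.348) = 0.757.

ζ = 0.757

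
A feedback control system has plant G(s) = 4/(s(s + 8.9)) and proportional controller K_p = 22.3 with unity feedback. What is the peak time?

T_p = 0.377 s

Closed-loop characteristic equation: s² + 8.9s + 89.2 = 0, so ω_n = 9.445 rad/s and ζ = 8.9/(2·9.445) = 0.4712.
Damped frequency ω_d = ω_n√(1−ζ²) = 8.331 rad/s, so peak time T_p = π/ω_d = 0.377 s.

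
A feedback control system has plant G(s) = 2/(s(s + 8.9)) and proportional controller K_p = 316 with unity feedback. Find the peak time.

Closed-loop characteristic equation: s² + 8.9s + 632 = 0, so ω_n = 25.14 rad/s and ζ = 8.9/(2·25.14) = 0.177.
Damped frequency ω_d = ω_n√(1−ζ²) = 24.74 rad/s, so peak time T_p = π/ω_d = 0.127 s.

T_p = 0.127 s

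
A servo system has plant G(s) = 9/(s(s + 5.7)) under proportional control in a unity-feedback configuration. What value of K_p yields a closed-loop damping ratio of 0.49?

Closed-loop characteristic equation: s² + 5.7s + K_p·9 = 0.
So ω_n = √(9K_p) and 2ζω_n = 5.7, giving ζ = 5.7/(2√(9K_p)).
Setting ζ = 0.49: √(9K_p) = 5.7/(2·0.49) = 5.816, so K_p = 33.83/9 = 3.76.

K_p = 3.76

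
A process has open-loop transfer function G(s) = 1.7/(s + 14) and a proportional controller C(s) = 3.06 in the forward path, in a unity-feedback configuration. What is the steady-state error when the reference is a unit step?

The loop is type 0. Static position error constant K_pos = C(0)·G(0) = 3.06·0.1214 = 0.3716.
Steady-state error to a unit step: e_ss = 1/(1+K_pos) = 1/1.372 = 0.729.

0.729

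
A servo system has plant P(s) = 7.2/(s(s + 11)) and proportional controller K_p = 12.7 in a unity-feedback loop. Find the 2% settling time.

T_s ≈ 0.727 s

From 1 + K_pP(s) = 0: s² + 11s + 91.44 = 0 ⇒ ω_n = 9.562, ζ = 0.5752.
2% settling time T_s ≈ 4/(ζω_n) = 4/5.5 = 0.727 s.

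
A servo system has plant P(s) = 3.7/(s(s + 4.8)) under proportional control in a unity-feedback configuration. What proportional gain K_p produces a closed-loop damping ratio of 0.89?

Closed-loop characteristic equation: s² + 4.8s + K_p·3.7 = 0.
So ω_n = √(3.7K_p) and 2ζω_n = 4.8, giving ζ = 4.8/(2√(3.7K_p)).
Setting ζ = 0.89: √(3.7K_p) = 4.8/(2·0.89) = 2.697, so K_p = 7.272/3.7 = 1.97.

K_p = 1.97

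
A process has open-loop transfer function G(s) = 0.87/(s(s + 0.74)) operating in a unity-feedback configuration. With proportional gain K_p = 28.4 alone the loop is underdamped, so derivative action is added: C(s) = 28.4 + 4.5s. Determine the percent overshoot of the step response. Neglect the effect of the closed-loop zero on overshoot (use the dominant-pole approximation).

Forward path: (28.4 + 4.5s)·0.87/(s(s+0.74)). The closed-loop characteristic equation is s² + (0.74 + 0.87·4.5)s + 0.87·28.4 = 0.
That is s² + 4.655s + 24.71 = 0, so ω_n = 4.971 rad/s and ζ = 4.655/(2·4.971) = 0.4682.
%OS = 100·exp(−πζ/√(1−ζ²)) = 18.9%.

18.9%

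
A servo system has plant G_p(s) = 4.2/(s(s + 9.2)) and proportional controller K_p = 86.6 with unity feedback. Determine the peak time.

Closed-loop characteristic equation: s² + 9.2s + 363.7 = 0, so ω_n = 19.07 rad/s and ζ = 9.2/(2·19.07) = 0.2412.
Damped frequency ω_d = ω_n√(1−ζ²) = 18.51 rad/s, so peak time T_p = π/ω_d = 0.17 s.

T_p = 0.17 s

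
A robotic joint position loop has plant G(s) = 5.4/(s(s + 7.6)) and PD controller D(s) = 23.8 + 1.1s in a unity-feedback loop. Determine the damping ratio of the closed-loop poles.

ζ = 0.597

Forward path: (23.8 + 1.1s)·5.4/(s(s+7.6)). The closed-loop characteristic equation is s² + (7.6 + 5.4·1.1)s + 5.4·23.8 = 0.
That is s² + 13.54s + 128.5 = 0, so ω_n = 11.34 rad/s and ζ = 13.54/(2·11.34) = 0.5972.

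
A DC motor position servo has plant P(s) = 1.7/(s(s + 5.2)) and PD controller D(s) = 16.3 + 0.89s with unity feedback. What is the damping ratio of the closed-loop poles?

Forward path: (16.3 + 0.89s)·1.7/(s(s+5.2)). The closed-loop characteristic equation is s² + (5.2 + 1.7·0.89)s + 1.7·16.3 = 0.
That is s² + 6.713s + 27.71 = 0, so ω_n = 5.264 rad/s and ζ = 6.713/(2·5.264) = 0.6376.

ζ = 0.638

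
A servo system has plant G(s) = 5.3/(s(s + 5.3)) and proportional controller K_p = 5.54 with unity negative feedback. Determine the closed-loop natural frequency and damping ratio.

The closed-loop denominator is s(s+5.3) + 5.54·5.3 = s² + 5.3s + 29.36.
Matching s² + 2ζω_n s + ω_n²: ω_n = √29.36 = 5.419 rad/s and 2ζω_n = 5.3, so ζ = 5.3/(2·5.419) = 0.489.

ω_n = 5.42 rad/s, ζ = 0.489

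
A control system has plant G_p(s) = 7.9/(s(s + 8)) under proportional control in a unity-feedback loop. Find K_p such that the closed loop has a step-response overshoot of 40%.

K_p = 25.8

From %OS = 100·exp(−πζ/√(1−ζ²)) = 40%, ζ = −ln(0.4)/√(π²+ln²(0.4)) = 0.28.
Characteristic equation s² + 8s + 7.9K_p = 0 gives ζ = 8/(2√(7.9K_p)).
Setting ζ = 0.28: √(7.9K_p) = 8/(2·0.28) = 14.29, so K_p = 204.1/7.9 = 25.8.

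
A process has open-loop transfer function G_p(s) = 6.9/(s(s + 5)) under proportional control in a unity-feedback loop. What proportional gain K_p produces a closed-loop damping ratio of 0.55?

K_p = 2.99

Closed-loop characteristic equation: s² + 5s + K_p·6.9 = 0.
So ω_n = √(6.9K_p) and 2ζω_n = 5, giving ζ = 5/(2√(6.9K_p)).
Setting ζ = 0.55: √(6.9K_p) = 5/(2·0.55) = 4.545, so K_p = 20.66/6.9 = 2.99.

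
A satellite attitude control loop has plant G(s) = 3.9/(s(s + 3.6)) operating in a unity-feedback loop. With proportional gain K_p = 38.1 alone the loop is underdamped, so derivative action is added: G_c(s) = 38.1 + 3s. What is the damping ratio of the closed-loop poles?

ζ = 0.628

Forward path: (38.1 + 3s)·3.9/(s(s+3.6)). The closed-loop characteristic equation is s² + (3.6 + 3.9·3)s + 3.9·38.1 = 0.
That is s² + 15.3s + 148.6 = 0, so ω_n = 12.19 rad/s and ζ = 15.3/(2·12.19) = 0.6276.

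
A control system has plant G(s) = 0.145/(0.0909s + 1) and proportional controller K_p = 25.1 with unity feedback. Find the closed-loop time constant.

τ = 0.0196 s

Closed loop: T(s) = K_p·G/(1+K_p·G) = 3.639/(0.0909s + 1 + 3.639), with pole at s = −(1 + 3.639)/0.0909 = −51.04.
Closed-loop time constant τ = 1/51.04 = 0.0196 s.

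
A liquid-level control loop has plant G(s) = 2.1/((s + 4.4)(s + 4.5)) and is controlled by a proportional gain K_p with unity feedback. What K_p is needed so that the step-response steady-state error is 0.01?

K_p = 933

Steady-state error for a unit step on this type-0 loop is 1/(1 + K_p·G(0)).
G(0) = 0.1061. Require 1/(1 + K_p·0.1061) = 0.01, so 1 + 0.1061·K_p = 100.
K_p = (100 − 1)/0.1061 = 933.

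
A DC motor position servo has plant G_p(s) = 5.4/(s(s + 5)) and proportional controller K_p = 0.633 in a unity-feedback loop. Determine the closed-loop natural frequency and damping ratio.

1 + K_p·G_p(s) = 0 gives s² + 5s + 3.418 = 0.
Matching s² + 2ζω_n s + ω_n²: ω_n = √3.418 = 1.849 rad/s and 2ζω_n = 5, so ζ = 5/(2·1.849) = 1.35.

ω_n = 1.85 rad/s, ζ = 1.35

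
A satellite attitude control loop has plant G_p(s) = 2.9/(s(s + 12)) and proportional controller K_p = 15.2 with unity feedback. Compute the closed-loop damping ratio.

ζ = 0.904

With unity feedback the closed-loop characteristic equation is s² + 12s + 15.2·2.9 = s² + 12s + 44.08 = 0.
Matching s² + 2ζω_n s + ω_n²: ω_n = √44.08 = 6.639 rad/s and 2ζω_n = 12, so ζ = 12/(2·6.639) = 0.904.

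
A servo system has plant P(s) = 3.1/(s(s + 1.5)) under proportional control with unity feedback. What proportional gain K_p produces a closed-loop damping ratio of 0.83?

K_p = 0.263

Closed-loop characteristic equation: s² + 1.5s + K_p·3.1 = 0.
So ω_n = √(3.1K_p) and 2ζω_n = 1.5, giving ζ = 1.5/(2√(3.1K_p)).
Setting ζ = 0.83: √(3.1K_p) = 1.5/(2·0.83) = 0.9036, so K_p = 0.8165/3.1 = 0.263.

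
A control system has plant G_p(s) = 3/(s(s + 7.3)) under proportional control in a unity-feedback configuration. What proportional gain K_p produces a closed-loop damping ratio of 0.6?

K_p = 12.3

Closed-loop characteristic equation: s² + 7.3s + K_p·3 = 0.
So ω_n = √(3K_p) and 2ζω_n = 7.3, giving ζ = 7.3/(2√(3K_p)).
Setting ζ = 0.6: √(3K_p) = 7.3/(2·0.6) = 6.083, so K_p = 37.01/3 = 12.3.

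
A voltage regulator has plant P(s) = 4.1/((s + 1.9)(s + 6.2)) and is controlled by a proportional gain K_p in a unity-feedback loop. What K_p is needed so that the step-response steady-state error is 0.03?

For a type-0 loop with proportional control, e_ss = 1/(1 + K_p·P(0)).
P(0) = 0.348. Require 1/(1 + K_p·0.348) = 0.03, so 1 + 0.348·K_p = 33.33.
K_p = (33.33 − 1)/0.348 = 92.9.

K_p = 92.9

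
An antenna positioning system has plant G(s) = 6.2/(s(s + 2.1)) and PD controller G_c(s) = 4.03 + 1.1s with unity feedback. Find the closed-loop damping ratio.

Forward path: (4.03 + 1.1s)·6.2/(s(s+2.1)). The closed-loop characteristic equation is s² + (2.1 + 6.2·1.1)s + 6.2·4.03 = 0.
That is s² + 8.92s + 24.99 = 0, so ω_n = 4.999 rad/s and ζ = 8.92/(2·4.999) = 0.8922.

ζ = 0.892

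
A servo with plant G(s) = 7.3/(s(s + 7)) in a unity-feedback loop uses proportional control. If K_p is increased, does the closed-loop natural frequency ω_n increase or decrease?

ω_n = √(7.3·K_p), which grows with K_p.

increase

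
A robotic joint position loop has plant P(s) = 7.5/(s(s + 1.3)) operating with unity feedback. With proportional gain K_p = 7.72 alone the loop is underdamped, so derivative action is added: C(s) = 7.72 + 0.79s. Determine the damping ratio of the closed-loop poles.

Forward path: (7.72 + 0.79s)·7.5/(s(s+1.3)). The closed-loop characteristic equation is s² + (1.3 + 7.5·0.79)s + 7.5·7.72 = 0.
That is s² + 7.225s + 57.9 = 0, so ω_n = 7.609 rad/s and ζ = 7.225/(2·7.609) = 0.4748.

ζ = 0.475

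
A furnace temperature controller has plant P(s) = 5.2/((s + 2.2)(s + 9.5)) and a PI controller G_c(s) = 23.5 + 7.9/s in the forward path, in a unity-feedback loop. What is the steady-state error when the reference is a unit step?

The open loop G_c(s)P(s) has a pole at the origin (type 1), so the static position error constant is infinite and e_ss = 1/(1+∞) = 0.

0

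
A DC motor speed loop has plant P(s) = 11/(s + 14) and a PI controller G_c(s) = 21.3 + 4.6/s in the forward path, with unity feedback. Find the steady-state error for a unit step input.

The open loop G_c(s)P(s) has a pole at the origin (type 1), so the static position error constant is infinite and e_ss = 1/(1+∞) = 0.

0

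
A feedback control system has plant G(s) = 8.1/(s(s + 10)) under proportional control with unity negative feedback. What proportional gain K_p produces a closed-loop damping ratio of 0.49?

K_p = 12.9

Closed-loop characteristic equation: s² + 10s + K_p·8.1 = 0.
So ω_n = √(8.1K_p) and 2ζω_n = 10, giving ζ = 10/(2√(8.1K_p)).
Setting ζ = 0.49: √(8.1K_p) = 10/(2·0.49) = 10.2, so K_p = 104.1/8.1 = 12.9.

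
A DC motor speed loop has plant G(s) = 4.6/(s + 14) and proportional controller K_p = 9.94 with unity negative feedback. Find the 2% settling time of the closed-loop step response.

Closed-loop transfer function: T(s) = K_p·G(s)/(1 + K_p·G(s)) = 45.72/(s + 14 + 45.72) = 45.72/(s + 59.72).
Time constant τ = 1/59.72 = 0.01674 s, so the 2% settling time is about 4τ = 0.067 s.

T_s ≈ 0.067 s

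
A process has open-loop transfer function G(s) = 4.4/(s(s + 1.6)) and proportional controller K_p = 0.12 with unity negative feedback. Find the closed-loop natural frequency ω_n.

With unity feedback the closed-loop characteristic equation is s² + 1.6s + 0.12·4.4 = s² + 1.6s + 0.528 = 0.
Matching s² + 2ζω_n s + ω_n²: ω_n = √0.528 = 0.7266 rad/s and 2ζω_n = 1.6, so ζ = 1.6/(2·0.7266) = 1.1.

ω_n = 0.727 rad/s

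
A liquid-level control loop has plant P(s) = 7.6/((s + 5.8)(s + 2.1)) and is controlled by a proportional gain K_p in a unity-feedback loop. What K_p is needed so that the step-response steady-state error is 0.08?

K_p = 18.4

The loop is type 0, so e_ss(step) = 1/(1 + K_pos) with K_pos = K_p·P(0).
P(0) = 0.624. Require 1/(1 + K_p·0.624) = 0.08, so 1 + 0.624·K_p = 12.5.
K_p = (12.5 − 1)/0.624 = 18.4.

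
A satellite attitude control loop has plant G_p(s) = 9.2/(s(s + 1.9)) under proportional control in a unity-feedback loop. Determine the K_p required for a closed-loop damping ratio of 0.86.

Closed-loop characteristic equation: s² + 1.9s + K_p·9.2 = 0.
So ω_n = √(9.2K_p) and 2ζω_n = 1.9, giving ζ = 1.9/(2√(9.2K_p)).
Setting ζ = 0.86: √(9.2K_p) = 1.9/(2·0.86) = 1.105, so K_p = 1.22/9.2 = 0.133.

K_p = 0.133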